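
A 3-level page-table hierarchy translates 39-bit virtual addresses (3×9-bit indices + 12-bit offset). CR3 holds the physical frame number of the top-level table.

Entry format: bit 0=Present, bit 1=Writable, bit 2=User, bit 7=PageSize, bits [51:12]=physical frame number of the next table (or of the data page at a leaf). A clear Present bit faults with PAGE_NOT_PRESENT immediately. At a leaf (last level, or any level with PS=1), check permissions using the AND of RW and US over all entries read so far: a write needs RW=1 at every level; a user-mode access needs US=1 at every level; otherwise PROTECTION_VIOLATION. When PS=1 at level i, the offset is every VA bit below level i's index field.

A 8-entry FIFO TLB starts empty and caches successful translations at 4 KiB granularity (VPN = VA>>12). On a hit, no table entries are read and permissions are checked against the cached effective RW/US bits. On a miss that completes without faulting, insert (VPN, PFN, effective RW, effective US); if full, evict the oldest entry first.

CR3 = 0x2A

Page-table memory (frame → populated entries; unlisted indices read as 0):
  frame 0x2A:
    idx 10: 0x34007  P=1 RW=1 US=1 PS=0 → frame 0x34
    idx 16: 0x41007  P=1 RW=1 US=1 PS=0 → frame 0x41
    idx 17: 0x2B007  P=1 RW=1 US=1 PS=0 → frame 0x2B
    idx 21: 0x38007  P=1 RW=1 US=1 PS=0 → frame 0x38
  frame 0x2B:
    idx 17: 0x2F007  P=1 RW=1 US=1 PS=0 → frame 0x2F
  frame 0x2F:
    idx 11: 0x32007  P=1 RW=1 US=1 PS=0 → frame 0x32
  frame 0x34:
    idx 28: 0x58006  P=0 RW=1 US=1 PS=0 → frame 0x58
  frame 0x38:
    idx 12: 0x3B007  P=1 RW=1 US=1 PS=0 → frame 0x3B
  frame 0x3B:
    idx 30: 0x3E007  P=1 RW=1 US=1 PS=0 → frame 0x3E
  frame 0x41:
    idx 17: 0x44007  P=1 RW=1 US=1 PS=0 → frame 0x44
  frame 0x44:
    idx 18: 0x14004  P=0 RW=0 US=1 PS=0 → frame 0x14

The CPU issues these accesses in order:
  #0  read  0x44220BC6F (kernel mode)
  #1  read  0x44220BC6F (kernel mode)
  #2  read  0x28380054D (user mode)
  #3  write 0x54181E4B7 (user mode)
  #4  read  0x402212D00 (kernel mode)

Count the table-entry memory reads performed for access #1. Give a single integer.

Per-access translation:
#0 VA=0x44220BC6F (r,kernel):
  [0] read 0x2A idx=17: raw=0x2B007 flags P=1 W=1 U=1 S=0
  [1] read 0x2B idx=17: raw=0x2F007 flags P=1 W=1 U=1 S=0
  [2] read 0x2F idx=11: raw=0x32007 flags P=1 W=1 U=1 S=0
  → PA=0x32C6F  (3 entries read)
#1 VA=0x44220BC6F (r,kernel):
  TLB hit vpn=0x44220B → PA=0x32C6F
#2 VA=0x28380054D (r,user):
  [0] read 0x2A idx=10: raw=0x34007 flags P=1 W=1 U=1 S=0
  [1] read 0x34 idx=28: raw=0x58006 flags P=0 W=1 U=1 S=0
  ⇒ fault: PAGE_NOT_PRESENT  — 2 lookups
#3 VA=0x54181E4B7 (w,user):
  [0] read 0x2A idx=21: raw=0x38007 flags P=1 W=1 U=1 S=0
  [1] read 0x38 idx=12: raw=0x3B007 flags P=1 W=1 U=1 S=0
  [2] read 0x3B idx=30: raw=0x3E007 flags P=1 W=1 U=1 S=0
  → PA=0x3E4B7  (3 entries read)
#4 VA=0x402212D00 (r,kernel):
  [0] read 0x2A idx=16: raw=0x41007 flags P=1 W=1 U=1 S=0
  [1] read 0x41 idx=17: raw=0x44007 flags P=1 W=1 U=1 S=0
  [2] read 0x44 idx=18: raw=0x14004 flags P=0 W=0 U=1 S=0
  ⇒ fault: PAGE_NOT_PRESENT  — 3 lookups

Entries read for #1: 0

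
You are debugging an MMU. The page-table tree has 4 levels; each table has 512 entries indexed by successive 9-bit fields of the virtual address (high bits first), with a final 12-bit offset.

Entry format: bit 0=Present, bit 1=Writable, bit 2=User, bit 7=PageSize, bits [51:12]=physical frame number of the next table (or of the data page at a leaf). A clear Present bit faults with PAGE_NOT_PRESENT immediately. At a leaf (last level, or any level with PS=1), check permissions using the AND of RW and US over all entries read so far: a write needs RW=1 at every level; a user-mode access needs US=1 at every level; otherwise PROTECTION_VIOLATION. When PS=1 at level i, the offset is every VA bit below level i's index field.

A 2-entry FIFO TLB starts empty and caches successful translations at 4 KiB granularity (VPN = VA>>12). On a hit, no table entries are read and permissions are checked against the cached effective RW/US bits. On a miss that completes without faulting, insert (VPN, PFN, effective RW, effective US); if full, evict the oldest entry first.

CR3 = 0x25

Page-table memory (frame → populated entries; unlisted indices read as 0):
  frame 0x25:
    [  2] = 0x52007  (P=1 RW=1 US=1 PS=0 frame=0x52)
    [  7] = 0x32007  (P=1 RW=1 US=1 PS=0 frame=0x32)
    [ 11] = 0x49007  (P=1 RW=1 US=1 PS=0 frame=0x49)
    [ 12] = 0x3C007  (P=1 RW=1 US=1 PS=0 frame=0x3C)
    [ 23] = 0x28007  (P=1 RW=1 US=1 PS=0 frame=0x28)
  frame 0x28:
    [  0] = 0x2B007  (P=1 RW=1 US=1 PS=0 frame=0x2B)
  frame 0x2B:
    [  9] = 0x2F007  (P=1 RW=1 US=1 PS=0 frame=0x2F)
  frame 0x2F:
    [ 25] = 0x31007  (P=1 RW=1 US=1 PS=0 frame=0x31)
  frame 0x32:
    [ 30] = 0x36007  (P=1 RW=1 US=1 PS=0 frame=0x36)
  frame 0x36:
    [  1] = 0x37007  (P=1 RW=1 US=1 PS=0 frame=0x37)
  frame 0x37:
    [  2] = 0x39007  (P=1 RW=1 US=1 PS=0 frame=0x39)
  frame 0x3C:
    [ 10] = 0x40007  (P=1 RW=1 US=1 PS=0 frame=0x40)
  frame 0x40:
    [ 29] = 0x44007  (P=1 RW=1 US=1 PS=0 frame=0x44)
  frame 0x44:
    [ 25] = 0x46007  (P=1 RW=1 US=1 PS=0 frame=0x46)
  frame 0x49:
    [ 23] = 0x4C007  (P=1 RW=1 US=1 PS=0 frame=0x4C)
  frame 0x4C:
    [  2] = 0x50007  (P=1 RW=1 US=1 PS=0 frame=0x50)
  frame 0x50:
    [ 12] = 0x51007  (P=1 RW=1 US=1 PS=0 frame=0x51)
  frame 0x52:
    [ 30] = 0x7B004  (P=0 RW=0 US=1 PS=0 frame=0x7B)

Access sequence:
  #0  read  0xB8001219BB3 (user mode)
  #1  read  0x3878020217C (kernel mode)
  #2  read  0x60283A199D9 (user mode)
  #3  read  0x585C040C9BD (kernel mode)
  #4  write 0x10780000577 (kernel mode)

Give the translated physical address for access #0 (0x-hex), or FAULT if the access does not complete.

Trace:
#0 VA=0xB8001219BB3 (r,user):
  [0] read 0x25 idx=23: raw=0x28007 flags P=1 W=1 U=1 S=0
  [1] read 0x28 idx=0: raw=0x2B007 flags P=1 W=1 U=1 S=0
  [2] read 0x2B idx=9: raw=0x2F007 flags P=1 W=1 U=1 S=0
  [3] read 0x2F idx=25: raw=0x31007 flags P=1 W=1 U=1 S=0
  ✓ 0x31BB3  — 4 lookups
#1 VA=0x3878020217C (r,kernel):
  [0] read 0x25 idx=7: raw=0x32007 flags P=1 W=1 U=1 S=0
  [1] read 0x32 idx=30: raw=0x36007 flags P=1 W=1 U=1 S=0
  [2] read 0x36 idx=1: raw=0x37007 flags P=1 W=1 U=1 S=0
  [3] read 0x37 idx=2: raw=0x39007 flags P=1 W=1 U=1 S=0
  ✓ 0x3917C  — 4 lookups
#2 VA=0x60283A199D9 (r,user):
  [0] read 0x25 idx=12: raw=0x3C007 flags P=1 W=1 U=1 S=0
  [1] read 0x3C idx=10: raw=0x40007 flags P=1 W=1 U=1 S=0
  [2] read 0x40 idx=29: raw=0x44007 flags P=1 W=1 U=1 S=0
  [3] read 0x44 idx=25: raw=0x46007 flags P=1 W=1 U=1 S=0
  ✓ 0x469D9  — 4 lookups
#3 VA=0x585C040C9BD (r,kernel):
  [0] read 0x25 idx=11: raw=0x49007 flags P=1 W=1 U=1 S=0
  [1] read 0x49 idx=23: raw=0x4C007 flags P=1 W=1 U=1 S=0
  [2] read 0x4C idx=2: raw=0x50007 flags P=1 W=1 U=1 S=0
  [3] read 0x50 idx=12: raw=0x51007 flags P=1 W=1 U=1 S=0
  ✓ 0x519BD  — 4 lookups
#4 VA=0x10780000577 (w,kernel):
  [0] read 0x25 idx=2: raw=0x52007 flags P=1 W=1 U=1 S=0
  [1] read 0x52 idx=30: raw=0x7B004 flags P=0 W=0 U=1 S=0
  ⇒ fault: PAGE_NOT_PRESENT  — 2 lookups

Access #0 PA: 0x31BB3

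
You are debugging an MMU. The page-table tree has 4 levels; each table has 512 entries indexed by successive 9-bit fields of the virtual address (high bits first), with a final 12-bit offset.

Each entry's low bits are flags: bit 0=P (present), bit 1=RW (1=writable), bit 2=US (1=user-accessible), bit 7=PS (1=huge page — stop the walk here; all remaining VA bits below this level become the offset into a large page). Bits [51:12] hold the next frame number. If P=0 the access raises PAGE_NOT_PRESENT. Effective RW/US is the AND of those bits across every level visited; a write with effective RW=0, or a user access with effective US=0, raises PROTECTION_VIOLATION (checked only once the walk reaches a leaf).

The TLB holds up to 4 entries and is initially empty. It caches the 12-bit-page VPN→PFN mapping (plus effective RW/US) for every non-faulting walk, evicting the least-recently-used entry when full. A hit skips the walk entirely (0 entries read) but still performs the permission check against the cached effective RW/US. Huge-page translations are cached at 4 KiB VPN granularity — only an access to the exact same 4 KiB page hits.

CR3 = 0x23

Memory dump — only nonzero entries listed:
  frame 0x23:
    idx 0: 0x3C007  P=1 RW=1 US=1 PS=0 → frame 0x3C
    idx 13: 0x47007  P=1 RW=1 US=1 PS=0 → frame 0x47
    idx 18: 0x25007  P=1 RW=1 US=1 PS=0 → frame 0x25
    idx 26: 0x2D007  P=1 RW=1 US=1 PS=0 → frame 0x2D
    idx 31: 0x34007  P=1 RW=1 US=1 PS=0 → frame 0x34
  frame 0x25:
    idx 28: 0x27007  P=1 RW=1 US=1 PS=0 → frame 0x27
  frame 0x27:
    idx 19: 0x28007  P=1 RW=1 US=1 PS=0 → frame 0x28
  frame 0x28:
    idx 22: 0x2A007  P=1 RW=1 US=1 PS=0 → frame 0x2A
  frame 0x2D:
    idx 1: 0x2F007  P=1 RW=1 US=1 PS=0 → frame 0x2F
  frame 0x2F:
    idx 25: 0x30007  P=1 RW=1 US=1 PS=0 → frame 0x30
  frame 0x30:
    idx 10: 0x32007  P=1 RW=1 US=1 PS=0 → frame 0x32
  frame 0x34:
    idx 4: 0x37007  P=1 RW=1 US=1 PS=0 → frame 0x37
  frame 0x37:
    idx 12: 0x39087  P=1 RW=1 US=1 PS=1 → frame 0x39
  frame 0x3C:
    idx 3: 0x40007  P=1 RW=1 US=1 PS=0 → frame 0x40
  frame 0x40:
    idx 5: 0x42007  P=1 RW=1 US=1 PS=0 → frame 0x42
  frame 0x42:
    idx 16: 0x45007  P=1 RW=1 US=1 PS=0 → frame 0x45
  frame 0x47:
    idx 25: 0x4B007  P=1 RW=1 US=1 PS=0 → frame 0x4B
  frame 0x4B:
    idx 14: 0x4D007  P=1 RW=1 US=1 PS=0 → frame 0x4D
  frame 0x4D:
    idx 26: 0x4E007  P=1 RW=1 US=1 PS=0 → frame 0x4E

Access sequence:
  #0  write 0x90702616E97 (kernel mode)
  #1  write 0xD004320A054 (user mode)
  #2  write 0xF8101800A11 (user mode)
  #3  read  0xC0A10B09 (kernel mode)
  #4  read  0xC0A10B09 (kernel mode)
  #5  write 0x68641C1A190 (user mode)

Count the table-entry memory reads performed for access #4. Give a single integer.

Walk each access:
#0 VA=0x90702616E97 (w,kernel):
  L0 @0x23[18] → 0x25007  P=1,RW=1,US=1,PS=0
  L1 @0x25[28] → 0x27007  P=1,RW=1,US=1,PS=0
  L2 @0x27[19] → 0x28007  P=1,RW=1,US=1,PS=0
  L3 @0x28[22] → 0x2A007  P=1,RW=1,US=1,PS=0
  ✓ 0x2AE97  — 4 lookups
#1 VA=0xD004320A054 (w,user):
  L0 @0x23[26] → 0x2D007  P=1,RW=1,US=1,PS=0
  L1 @0x2D[1] → 0x2F007  P=1,RW=1,US=1,PS=0
  L2 @0x2F[25] → 0x30007  P=1,RW=1,US=1,PS=0
  L3 @0x30[10] → 0x32007  P=1,RW=1,US=1,PS=0
  ✓ 0x32054  — 4 lookups
#2 VA=0xF8101800A11 (w,user):
  L0 @0x23[31] → 0x34007  P=1,RW=1,US=1,PS=0
  L1 @0x34[4] → 0x37007  P=1,RW=1,US=1,PS=0
  L2 @0x37[12] → 0x39087  P=1,RW=1,US=1,PS=1
  ✓ 0x39A11 (huge @L2)  — 3 lookups
#3 VA=0xC0A10B09 (r,kernel):
  L0 @0x23[0] → 0x3C007  P=1,RW=1,US=1,PS=0
  L1 @0x3C[3] → 0x40007  P=1,RW=1,US=1,PS=0
  L2 @0x40[5] → 0x42007  P=1,RW=1,US=1,PS=0
  L3 @0x42[16] → 0x45007  P=1,RW=1,US=1,PS=0
  ✓ 0x45B09  — 4 lookups
#4 VA=0xC0A10B09 (r,kernel):
  TLB hit vpn=0xC0A10 → PA=0x45B09
#5 VA=0x68641C1A190 (w,user):
  L0 @0x23[13] → 0x47007  P=1,RW=1,US=1,PS=0
  L1 @0x47[25] → 0x4B007  P=1,RW=1,US=1,PS=0
  L2 @0x4B[14] → 0x4D007  P=1,RW=1,US=1,PS=0
  L3 @0x4D[26] → 0x4E007  P=1,RW=1,US=1,PS=0
  ✓ 0x4E190  — 4 lookups

Entries read for #4: 0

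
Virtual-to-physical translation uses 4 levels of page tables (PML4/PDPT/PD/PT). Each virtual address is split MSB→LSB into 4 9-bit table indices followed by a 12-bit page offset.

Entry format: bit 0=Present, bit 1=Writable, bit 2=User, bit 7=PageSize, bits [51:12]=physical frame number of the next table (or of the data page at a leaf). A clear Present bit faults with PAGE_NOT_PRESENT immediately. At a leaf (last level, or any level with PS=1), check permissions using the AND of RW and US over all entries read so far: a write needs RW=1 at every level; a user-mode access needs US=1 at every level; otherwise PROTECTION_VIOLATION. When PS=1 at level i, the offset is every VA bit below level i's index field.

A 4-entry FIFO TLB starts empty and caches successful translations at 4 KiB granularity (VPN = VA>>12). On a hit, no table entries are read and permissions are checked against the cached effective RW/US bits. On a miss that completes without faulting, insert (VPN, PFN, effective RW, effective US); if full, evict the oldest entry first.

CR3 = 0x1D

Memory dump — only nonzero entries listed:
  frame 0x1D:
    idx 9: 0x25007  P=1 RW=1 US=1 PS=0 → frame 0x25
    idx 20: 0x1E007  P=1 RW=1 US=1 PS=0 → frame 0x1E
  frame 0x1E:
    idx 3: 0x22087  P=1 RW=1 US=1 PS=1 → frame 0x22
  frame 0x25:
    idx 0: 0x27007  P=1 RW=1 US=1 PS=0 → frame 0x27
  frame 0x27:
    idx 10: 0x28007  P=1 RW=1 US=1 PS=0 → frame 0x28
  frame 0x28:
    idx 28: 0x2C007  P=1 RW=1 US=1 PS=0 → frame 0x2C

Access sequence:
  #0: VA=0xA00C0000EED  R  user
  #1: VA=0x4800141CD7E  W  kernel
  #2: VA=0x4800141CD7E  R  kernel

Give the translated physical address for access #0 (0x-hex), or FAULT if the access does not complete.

Per-access translation:
#0 VA=0xA00C0000EED (r,user):
  lvl0: tbl 0x1D, slot 20 ⇒ 0x1E007 (P1/RW1/US1/PS0)
  lvl1: tbl 0x1E, slot 3 ⇒ 0x22087 (P1/RW1/US1/PS1)
  ⇒ phys 0x22EED (huge @L1)  [2 reads]
#1 VA=0x4800141CD7E (w,kernel):
  lvl0: tbl 0x1D, slot 9 ⇒ 0x25007 (P1/RW1/US1/PS0)
  lvl1: tbl 0x25, slot 0 ⇒ 0x27007 (P1/RW1/US1/PS0)
  lvl2: tbl 0x27, slot 10 ⇒ 0x28007 (P1/RW1/US1/PS0)
  lvl3: tbl 0x28, slot 28 ⇒ 0x2C007 (P1/RW1/US1/PS0)
  ⇒ phys 0x2CD7E  [4 reads]
#2 VA=0x4800141CD7E (r,kernel):
  TLB hit vpn=0x4800141C → PA=0x2CD7E

Access #0 PA: 0x22EED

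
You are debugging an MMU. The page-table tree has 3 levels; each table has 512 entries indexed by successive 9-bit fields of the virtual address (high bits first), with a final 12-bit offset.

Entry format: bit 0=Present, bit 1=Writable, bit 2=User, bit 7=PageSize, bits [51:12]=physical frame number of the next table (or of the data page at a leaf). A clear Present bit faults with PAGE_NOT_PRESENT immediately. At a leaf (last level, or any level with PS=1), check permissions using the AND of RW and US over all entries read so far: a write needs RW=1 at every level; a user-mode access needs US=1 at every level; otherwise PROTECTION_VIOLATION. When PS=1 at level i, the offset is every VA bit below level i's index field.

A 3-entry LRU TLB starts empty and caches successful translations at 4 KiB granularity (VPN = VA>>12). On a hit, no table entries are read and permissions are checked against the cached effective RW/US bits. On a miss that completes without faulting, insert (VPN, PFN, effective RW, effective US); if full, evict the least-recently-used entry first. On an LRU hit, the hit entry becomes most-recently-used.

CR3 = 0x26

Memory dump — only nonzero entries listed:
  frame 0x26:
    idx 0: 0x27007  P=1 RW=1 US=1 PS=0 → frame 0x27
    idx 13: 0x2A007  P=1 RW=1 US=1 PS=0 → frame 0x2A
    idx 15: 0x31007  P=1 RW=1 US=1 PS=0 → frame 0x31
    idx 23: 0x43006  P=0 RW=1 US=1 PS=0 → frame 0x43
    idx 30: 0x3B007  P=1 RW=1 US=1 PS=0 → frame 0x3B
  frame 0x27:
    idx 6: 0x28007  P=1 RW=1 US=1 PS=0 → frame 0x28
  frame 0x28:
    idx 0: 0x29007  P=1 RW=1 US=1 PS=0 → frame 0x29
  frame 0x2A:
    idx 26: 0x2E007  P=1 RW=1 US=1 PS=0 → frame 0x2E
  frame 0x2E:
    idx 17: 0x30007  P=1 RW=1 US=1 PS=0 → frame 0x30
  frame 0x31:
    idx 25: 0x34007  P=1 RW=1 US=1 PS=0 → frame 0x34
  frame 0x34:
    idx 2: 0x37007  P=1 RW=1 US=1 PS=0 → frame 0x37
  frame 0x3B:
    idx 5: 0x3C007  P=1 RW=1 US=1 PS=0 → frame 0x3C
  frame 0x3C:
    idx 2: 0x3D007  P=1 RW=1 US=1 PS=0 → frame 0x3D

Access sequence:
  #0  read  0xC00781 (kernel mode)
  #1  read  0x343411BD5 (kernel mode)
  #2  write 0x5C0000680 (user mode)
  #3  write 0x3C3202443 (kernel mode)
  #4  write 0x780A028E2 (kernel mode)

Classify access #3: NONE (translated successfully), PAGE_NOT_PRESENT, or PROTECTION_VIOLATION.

Per-access translation:
#0 VA=0xC00781 (r,kernel):
  L0: frame=0x26 idx=0 entry=0x27007 [P=1 RW=1 US=1 PS=0]
  L1: frame=0x27 idx=6 entry=0x28007 [P=1 RW=1 US=1 PS=0]
  L2: frame=0x28 idx=0 entry=0x29007 [P=1 RW=1 US=1 PS=0]
  → PA=0x29781  (3 entries read)
#1 VA=0x343411BD5 (r,kernel):
  L0: frame=0x26 idx=13 entry=0x2A007 [P=1 RW=1 US=1 PS=0]
  L1: frame=0x2A idx=26 entry=0x2E007 [P=1 RW=1 US=1 PS=0]
  L2: frame=0x2E idx=17 entry=0x30007 [P=1 RW=1 US=1 PS=0]
  → PA=0x30BD5  (3 entries read)
#2 VA=0x5C0000680 (w,user):
  L0: frame=0x26 idx=23 entry=0x43006 [P=0 RW=1 US=1 PS=0]
  ⇒ fault: PAGE_NOT_PRESENT  — 1 lookups
#3 VA=0x3C3202443 (w,kernel):
  L0: frame=0x26 idx=15 entry=0x31007 [P=1 RW=1 US=1 PS=0]
  L1: frame=0x31 idx=25 entry=0x34007 [P=1 RW=1 US=1 PS=0]
  L2: frame=0x34 idx=2 entry=0x37007 [P=1 RW=1 US=1 PS=0]
  → PA=0x37443  (3 entries read)
#4 VA=0x780A028E2 (w,kernel):
  L0: frame=0x26 idx=30 entry=0x3B007 [P=1 RW=1 US=1 PS=0]
  L1: frame=0x3B idx=5 entry=0x3C007 [P=1 RW=1 US=1 PS=0]
  L2: frame=0x3C idx=2 entry=0x3D007 [P=1 RW=1 US=1 PS=0]
  → PA=0x3D8E2  (3 entries read)

Access #3 fault: NONE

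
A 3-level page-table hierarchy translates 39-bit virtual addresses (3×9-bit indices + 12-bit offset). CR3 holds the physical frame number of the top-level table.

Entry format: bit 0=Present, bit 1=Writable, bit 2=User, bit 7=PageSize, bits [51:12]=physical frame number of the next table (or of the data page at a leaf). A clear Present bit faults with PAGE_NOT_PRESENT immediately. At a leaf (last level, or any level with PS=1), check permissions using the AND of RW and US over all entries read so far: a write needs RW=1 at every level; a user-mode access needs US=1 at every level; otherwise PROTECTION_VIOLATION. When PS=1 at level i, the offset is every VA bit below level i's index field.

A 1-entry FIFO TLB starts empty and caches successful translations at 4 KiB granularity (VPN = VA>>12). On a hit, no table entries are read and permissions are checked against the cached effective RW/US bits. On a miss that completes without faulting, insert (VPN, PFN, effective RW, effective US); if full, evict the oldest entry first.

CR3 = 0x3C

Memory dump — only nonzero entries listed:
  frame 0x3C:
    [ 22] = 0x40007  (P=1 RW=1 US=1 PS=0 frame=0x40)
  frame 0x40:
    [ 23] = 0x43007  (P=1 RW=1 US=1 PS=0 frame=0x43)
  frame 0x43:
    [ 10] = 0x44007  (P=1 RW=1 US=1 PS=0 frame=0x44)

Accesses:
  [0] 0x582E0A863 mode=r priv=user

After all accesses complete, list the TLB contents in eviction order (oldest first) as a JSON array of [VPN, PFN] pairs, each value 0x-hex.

Walk each access:
#0 VA=0x582E0A863 (r,user):
  L0 @0x3C[22] → 0x40007  P=1,RW=1,US=1,PS=0
  L1 @0x40[23] → 0x43007  P=1,RW=1,US=1,PS=0
  L2 @0x43[10] → 0x44007  P=1,RW=1,US=1,PS=0
  ⇒ phys 0x44863  [3 reads]

TLB: [["0x582E0A", "0x44"]]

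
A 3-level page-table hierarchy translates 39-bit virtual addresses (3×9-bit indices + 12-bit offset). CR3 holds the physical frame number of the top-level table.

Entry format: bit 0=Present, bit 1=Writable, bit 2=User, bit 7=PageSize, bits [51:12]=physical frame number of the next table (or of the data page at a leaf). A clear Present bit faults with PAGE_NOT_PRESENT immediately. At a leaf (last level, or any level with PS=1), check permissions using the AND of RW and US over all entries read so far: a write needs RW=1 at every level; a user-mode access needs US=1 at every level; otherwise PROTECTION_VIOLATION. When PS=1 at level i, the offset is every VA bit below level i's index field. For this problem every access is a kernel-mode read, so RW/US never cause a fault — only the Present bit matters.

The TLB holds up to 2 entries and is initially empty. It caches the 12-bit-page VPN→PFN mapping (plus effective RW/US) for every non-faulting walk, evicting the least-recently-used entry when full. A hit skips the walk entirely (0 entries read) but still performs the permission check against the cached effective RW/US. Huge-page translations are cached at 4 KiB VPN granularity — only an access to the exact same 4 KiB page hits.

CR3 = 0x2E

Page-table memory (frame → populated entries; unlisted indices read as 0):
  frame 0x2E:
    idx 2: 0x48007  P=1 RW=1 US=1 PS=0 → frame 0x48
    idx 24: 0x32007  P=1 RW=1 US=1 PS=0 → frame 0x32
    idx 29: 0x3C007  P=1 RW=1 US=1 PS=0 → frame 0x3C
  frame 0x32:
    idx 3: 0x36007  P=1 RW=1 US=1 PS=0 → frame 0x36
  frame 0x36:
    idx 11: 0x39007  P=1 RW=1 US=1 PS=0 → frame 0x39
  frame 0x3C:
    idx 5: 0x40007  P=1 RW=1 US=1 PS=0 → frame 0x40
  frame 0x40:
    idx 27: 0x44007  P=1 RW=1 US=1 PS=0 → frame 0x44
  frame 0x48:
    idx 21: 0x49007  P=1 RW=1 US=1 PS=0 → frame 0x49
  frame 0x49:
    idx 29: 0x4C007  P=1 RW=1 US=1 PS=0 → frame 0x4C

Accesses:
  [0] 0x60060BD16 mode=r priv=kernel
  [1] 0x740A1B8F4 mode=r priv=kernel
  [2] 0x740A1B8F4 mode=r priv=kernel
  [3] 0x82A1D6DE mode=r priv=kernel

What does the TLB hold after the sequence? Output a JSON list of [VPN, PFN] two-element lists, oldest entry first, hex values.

Trace:
#0 VA=0x60060BD16 (r,kernel):
  [0] read 0x2E idx=24: raw=0x32007 flags P=1 W=1 U=1 S=0
  [1] read 0x32 idx=3: raw=0x36007 flags P=1 W=1 U=1 S=0
  [2] read 0x36 idx=11: raw=0x39007 flags P=1 W=1 U=1 S=0
  ⇒ phys 0x39D16  [3 reads]
#1 VA=0x740A1B8F4 (r,kernel):
  [0] read 0x2E idx=29: raw=0x3C007 flags P=1 W=1 U=1 S=0
  [1] read 0x3C idx=5: raw=0x40007 flags P=1 W=1 U=1 S=0
  [2] read 0x40 idx=27: raw=0x44007 flags P=1 W=1 U=1 S=0
  ⇒ phys 0x448F4  [3 reads]
#2 VA=0x740A1B8F4 (r,kernel):
  TLB hit vpn=0x740A1B → PA=0x448F4
#3 VA=0x82A1D6DE (r,kernel):
  [0] read 0x2E idx=2: raw=0x48007 flags P=1 W=1 U=1 S=0
  [1] read 0x48 idx=21: raw=0x49007 flags P=1 W=1 U=1 S=0
  [2] read 0x49 idx=29: raw=0x4C007 flags P=1 W=1 U=1 S=0
  ⇒ phys 0x4C6DE  [3 reads]

TLB: [["0x740A1B", "0x44"], ["0x82A1D", "0x4C"]]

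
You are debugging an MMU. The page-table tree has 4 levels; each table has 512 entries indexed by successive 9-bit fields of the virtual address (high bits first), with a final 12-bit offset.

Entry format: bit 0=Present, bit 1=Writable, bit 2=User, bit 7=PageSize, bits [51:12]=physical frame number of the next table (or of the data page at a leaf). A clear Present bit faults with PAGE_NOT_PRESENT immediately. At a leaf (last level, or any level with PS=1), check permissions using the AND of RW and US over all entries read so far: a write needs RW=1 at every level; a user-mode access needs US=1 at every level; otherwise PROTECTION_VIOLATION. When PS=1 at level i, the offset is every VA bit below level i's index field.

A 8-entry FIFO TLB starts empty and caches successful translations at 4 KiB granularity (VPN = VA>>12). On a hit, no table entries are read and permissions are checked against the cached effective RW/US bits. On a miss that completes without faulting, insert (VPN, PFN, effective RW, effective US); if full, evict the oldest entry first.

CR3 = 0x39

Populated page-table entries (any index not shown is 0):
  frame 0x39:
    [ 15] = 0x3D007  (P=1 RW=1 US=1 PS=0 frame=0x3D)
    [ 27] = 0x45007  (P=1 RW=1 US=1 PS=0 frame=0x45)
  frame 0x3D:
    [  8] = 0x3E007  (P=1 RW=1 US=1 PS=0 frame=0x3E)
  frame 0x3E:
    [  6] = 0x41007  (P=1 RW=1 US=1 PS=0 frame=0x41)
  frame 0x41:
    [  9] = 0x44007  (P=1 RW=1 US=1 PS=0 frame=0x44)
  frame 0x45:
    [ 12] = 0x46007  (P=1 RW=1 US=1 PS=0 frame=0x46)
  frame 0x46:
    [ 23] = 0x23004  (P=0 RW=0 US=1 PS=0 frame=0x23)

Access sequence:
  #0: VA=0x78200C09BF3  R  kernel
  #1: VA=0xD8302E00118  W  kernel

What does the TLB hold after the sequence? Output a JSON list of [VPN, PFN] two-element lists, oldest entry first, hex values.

Walk each access:
#0 VA=0x78200C09BF3 (r,kernel):
  lvl0: tbl 0x39, slot 15 ⇒ 0x3D007 (P1/RW1/US1/PS0)
  lvl1: tbl 0x3D, slot 8 ⇒ 0x3E007 (P1/RW1/US1/PS0)
  lvl2: tbl 0x3E, slot 6 ⇒ 0x41007 (P1/RW1/US1/PS0)
  lvl3: tbl 0x41, slot 9 ⇒ 0x44007 (P1/RW1/US1/PS0)
  ⇒ phys 0x44BF3  [4 reads]
#1 VA=0xD8302E00118 (w,kernel):
  lvl0: tbl 0x39, slot 27 ⇒ 0x45007 (P1/RW1/US1/PS0)
  lvl1: tbl 0x45, slot 12 ⇒ 0x46007 (P1/RW1/US1/PS0)
  lvl2: tbl 0x46, slot 23 ⇒ 0x23004 (P0/RW0/US1/PS0)
  → PAGE_NOT_PRESENT  (3 entries read)

TLB: [["0x78200C09", "0x44"]]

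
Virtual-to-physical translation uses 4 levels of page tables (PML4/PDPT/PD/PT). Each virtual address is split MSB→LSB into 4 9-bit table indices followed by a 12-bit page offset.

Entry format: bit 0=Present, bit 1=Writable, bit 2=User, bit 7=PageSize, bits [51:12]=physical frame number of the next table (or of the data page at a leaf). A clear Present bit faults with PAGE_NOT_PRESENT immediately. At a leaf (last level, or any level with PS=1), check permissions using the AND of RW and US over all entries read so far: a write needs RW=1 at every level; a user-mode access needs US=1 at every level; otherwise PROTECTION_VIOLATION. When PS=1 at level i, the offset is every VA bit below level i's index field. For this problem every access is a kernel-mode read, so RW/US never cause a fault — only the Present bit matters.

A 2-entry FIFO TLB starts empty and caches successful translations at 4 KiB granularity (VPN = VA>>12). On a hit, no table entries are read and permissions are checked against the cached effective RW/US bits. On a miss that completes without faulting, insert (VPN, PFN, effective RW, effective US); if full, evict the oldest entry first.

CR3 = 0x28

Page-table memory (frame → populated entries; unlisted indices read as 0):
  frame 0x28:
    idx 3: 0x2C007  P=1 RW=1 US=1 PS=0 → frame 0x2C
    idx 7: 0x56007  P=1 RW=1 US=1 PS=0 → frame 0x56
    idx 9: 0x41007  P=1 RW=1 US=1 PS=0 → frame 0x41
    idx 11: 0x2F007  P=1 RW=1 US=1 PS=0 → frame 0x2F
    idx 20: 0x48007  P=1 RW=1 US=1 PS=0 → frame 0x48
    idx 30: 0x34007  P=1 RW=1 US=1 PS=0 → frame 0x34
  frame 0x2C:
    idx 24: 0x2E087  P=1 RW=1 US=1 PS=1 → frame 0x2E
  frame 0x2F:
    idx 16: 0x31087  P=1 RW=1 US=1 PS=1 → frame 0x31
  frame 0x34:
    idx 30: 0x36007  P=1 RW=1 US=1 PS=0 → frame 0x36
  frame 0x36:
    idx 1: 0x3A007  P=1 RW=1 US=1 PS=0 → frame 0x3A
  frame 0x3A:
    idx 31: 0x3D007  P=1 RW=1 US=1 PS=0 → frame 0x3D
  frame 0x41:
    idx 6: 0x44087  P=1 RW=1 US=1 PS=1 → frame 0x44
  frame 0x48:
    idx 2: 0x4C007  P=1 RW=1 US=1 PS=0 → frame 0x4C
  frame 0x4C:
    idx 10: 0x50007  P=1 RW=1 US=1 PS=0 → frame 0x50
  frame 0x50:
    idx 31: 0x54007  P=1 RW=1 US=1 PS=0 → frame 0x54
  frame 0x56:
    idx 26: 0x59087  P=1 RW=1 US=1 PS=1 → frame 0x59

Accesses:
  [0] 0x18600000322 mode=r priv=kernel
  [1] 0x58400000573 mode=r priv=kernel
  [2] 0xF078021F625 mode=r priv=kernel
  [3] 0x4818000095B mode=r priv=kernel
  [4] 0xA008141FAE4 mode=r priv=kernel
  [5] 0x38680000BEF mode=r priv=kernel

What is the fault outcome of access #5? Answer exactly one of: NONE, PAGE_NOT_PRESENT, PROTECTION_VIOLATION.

Walk each access:
#0 VA=0x18600000322 (r,kernel):
  L0 @0x28[3] → 0x2C007  P=1,RW=1,US=1,PS=0
  L1 @0x2C[24] → 0x2E087  P=1,RW=1,US=1,PS=1
  ⇒ phys 0x2E322 (huge @L1)  [2 reads]
#1 VA=0x58400000573 (r,kernel):
  L0 @0x28[11] → 0x2F007  P=1,RW=1,US=1,PS=0
  L1 @0x2F[16] → 0x31087  P=1,RW=1,US=1,PS=1
  ⇒ phys 0x31573 (huge @L1)  [2 reads]
#2 VA=0xF078021F625 (r,kernel):
  L0 @0x28[30] → 0x34007  P=1,RW=1,US=1,PS=0
  L1 @0x34[30] → 0x36007  P=1,RW=1,US=1,PS=0
  L2 @0x36[1] → 0x3A007  P=1,RW=1,US=1,PS=0
  L3 @0x3A[31] → 0x3D007  P=1,RW=1,US=1,PS=0
  ⇒ phys 0x3D625  [4 reads]
#3 VA=0x4818000095B (r,kernel):
  L0 @0x28[9] → 0x41007  P=1,RW=1,US=1,PS=0
  L1 @0x41[6] → 0x44087  P=1,RW=1,US=1,PS=1
  ⇒ phys 0x4495B (huge @L1)  [2 reads]
#4 VA=0xA008141FAE4 (r,kernel):
  L0 @0x28[20] → 0x48007  P=1,RW=1,US=1,PS=0
  L1 @0x48[2] → 0x4C007  P=1,RW=1,US=1,PS=0
  L2 @0x4C[10] → 0x50007  P=1,RW=1,US=1,PS=0
  L3 @0x50[31] → 0x54007  P=1,RW=1,US=1,PS=0
  ⇒ phys 0x54AE4  [4 reads]
#5 VA=0x38680000BEF (r,kernel):
  L0 @0x28[7] → 0x56007  P=1,RW=1,US=1,PS=0
  L1 @0x56[26] → 0x59087  P=1,RW=1,US=1,PS=1
  ⇒ phys 0x59BEF (huge @L1)  [2 reads]

Access #5 fault: NONE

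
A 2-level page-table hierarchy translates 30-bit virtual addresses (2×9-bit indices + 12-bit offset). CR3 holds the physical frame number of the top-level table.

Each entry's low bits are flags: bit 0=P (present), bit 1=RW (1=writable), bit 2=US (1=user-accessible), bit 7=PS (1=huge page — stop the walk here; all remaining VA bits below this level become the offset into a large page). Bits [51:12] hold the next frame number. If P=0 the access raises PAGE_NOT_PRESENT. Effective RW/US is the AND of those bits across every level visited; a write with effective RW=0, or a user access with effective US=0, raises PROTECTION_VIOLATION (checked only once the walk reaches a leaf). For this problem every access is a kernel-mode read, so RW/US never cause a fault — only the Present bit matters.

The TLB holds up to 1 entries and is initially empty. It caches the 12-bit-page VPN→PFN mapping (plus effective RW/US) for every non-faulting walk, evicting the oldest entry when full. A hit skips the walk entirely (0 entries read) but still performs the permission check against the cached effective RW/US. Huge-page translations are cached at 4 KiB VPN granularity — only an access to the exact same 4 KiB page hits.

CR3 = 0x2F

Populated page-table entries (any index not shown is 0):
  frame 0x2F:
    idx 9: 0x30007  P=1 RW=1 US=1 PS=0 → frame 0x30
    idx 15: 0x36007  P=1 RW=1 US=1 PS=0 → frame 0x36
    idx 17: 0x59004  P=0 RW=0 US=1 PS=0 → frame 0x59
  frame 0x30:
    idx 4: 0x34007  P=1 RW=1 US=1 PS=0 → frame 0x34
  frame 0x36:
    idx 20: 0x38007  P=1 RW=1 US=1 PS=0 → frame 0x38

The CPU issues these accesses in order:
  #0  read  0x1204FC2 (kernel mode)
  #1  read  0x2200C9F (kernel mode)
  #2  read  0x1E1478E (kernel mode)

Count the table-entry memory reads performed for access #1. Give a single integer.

Per-access translation:
#0 VA=0x1204FC2 (r,kernel):
  L0 @0x2F[9] → 0x30007  P=1,RW=1,US=1,PS=0
  L1 @0x30[4] → 0x34007  P=1,RW=1,US=1,PS=0
  ⇒ phys 0x34FC2  [2 reads]
#1 VA=0x2200C9F (r,kernel):
  L0 @0x2F[17] → 0x59004  P=0,RW=0,US=1,PS=0
  ⇒ fault: PAGE_NOT_PRESENT  — 1 lookups
#2 VA=0x1E1478E (r,kernel):
  L0 @0x2F[15] → 0x36007  P=1,RW=1,US=1,PS=0
  L1 @0x36[20] → 0x38007  P=1,RW=1,US=1,PS=0
  ⇒ phys 0x3878E  [2 reads]

Entries read for #1: 1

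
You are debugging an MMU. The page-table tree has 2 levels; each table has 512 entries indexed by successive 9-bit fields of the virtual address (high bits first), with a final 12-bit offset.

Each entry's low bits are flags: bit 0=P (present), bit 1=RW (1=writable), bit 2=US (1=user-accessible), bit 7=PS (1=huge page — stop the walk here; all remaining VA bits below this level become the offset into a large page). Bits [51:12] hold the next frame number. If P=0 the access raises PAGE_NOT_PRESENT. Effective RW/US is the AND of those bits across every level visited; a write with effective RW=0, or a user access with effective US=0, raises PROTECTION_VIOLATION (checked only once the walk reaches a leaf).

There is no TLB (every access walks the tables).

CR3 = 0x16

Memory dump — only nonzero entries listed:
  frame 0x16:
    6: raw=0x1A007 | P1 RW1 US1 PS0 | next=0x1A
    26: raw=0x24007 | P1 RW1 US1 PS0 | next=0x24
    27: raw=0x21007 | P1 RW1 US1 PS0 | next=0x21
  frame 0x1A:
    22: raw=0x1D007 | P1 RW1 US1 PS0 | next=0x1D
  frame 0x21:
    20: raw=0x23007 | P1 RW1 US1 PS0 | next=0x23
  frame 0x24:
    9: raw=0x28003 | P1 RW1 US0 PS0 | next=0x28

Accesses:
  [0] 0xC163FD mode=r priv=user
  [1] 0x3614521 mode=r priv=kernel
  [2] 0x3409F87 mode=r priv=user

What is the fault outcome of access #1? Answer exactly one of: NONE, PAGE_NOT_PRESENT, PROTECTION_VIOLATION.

Trace:
#0 VA=0xC163FD (r,user):
  L0 @0x16[6] → 0x1A007  P=1,RW=1,US=1,PS=0
  L1 @0x1A[22] → 0x1D007  P=1,RW=1,US=1,PS=0
  ⇒ phys 0x1D3FD  [2 reads]
#1 VA=0x3614521 (r,kernel):
  L0 @0x16[27] → 0x21007  P=1,RW=1,US=1,PS=0
  L1 @0x21[20] → 0x23007  P=1,RW=1,US=1,PS=0
  ⇒ phys 0x23521  [2 reads]
#2 VA=0x3409F87 (r,user):
  L0 @0x16[26] → 0x24007  P=1,RW=1,US=1,PS=0
  L1 @0x24[9] → 0x28003  P=1,RW=1,US=0,PS=0
  ⇒ fault: PROTECTION_VIOLATION  — 2 lookups

Access #1 fault: NONE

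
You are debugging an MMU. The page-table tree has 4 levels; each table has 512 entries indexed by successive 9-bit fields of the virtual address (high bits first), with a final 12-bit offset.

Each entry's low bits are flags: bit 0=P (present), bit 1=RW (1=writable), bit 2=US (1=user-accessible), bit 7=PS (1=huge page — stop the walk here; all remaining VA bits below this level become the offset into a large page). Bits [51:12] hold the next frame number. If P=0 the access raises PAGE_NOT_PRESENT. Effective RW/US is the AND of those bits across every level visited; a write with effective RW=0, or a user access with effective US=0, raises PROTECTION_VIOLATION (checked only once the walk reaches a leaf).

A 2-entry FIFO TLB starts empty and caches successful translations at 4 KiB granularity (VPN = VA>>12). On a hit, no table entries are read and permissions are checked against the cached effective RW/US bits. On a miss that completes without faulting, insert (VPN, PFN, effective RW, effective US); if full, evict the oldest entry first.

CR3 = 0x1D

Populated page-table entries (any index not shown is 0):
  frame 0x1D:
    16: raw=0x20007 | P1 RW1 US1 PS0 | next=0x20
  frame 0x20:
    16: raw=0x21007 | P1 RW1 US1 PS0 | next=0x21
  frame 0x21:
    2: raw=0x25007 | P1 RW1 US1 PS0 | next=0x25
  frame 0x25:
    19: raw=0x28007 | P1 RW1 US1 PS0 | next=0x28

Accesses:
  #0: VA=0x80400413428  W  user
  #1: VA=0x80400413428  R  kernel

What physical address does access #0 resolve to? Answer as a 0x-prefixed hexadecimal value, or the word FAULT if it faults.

Per-access translation:
#0 VA=0x80400413428 (w,user):
  L0: frame=0x1D idx=16 entry=0x20007 [P=1 RW=1 US=1 PS=0]
  L1: frame=0x20 idx=16 entry=0x21007 [P=1 RW=1 US=1 PS=0]
  L2: frame=0x21 idx=2 entry=0x25007 [P=1 RW=1 US=1 PS=0]
  L3: frame=0x25 idx=19 entry=0x28007 [P=1 RW=1 US=1 PS=0]
  ⇒ phys 0x28428  [4 reads]
#1 VA=0x80400413428 (r,kernel):
  TLB hit vpn=0x80400413 → PA=0x28428

Access #0 PA: 0x28428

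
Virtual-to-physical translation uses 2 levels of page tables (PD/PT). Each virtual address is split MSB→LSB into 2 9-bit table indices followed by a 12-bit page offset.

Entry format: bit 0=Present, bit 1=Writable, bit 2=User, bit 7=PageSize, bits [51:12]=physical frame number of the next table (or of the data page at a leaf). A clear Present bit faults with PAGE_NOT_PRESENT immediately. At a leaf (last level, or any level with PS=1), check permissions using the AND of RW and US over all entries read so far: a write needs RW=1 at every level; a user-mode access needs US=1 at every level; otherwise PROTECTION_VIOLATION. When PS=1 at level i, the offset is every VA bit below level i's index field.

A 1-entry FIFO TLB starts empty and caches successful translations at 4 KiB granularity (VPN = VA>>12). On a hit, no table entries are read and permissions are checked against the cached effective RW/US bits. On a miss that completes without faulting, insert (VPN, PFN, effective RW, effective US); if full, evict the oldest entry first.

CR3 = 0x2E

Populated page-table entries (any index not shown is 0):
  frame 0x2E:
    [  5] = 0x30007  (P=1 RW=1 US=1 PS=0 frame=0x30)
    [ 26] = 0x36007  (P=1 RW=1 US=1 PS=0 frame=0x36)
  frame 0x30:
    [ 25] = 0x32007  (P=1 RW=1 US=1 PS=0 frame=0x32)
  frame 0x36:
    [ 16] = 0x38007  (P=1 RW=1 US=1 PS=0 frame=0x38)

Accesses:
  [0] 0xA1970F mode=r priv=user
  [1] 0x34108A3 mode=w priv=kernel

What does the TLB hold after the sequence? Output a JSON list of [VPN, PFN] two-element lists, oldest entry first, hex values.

Trace:
#0 VA=0xA1970F (r,user):
  L0: frame=0x2E idx=5 entry=0x30007 [P=1 RW=1 US=1 PS=0]
  L1: frame=0x30 idx=25 entry=0x32007 [P=1 RW=1 US=1 PS=0]
  ✓ 0x3270F  — 2 lookups
#1 VA=0x34108A3 (w,kernel):
  L0: frame=0x2E idx=26 entry=0x36007 [P=1 RW=1 US=1 PS=0]
  L1: frame=0x36 idx=16 entry=0x38007 [P=1 RW=1 US=1 PS=0]
  ✓ 0x388A3  — 2 lookups

TLB: [["0x3410", "0x38"]]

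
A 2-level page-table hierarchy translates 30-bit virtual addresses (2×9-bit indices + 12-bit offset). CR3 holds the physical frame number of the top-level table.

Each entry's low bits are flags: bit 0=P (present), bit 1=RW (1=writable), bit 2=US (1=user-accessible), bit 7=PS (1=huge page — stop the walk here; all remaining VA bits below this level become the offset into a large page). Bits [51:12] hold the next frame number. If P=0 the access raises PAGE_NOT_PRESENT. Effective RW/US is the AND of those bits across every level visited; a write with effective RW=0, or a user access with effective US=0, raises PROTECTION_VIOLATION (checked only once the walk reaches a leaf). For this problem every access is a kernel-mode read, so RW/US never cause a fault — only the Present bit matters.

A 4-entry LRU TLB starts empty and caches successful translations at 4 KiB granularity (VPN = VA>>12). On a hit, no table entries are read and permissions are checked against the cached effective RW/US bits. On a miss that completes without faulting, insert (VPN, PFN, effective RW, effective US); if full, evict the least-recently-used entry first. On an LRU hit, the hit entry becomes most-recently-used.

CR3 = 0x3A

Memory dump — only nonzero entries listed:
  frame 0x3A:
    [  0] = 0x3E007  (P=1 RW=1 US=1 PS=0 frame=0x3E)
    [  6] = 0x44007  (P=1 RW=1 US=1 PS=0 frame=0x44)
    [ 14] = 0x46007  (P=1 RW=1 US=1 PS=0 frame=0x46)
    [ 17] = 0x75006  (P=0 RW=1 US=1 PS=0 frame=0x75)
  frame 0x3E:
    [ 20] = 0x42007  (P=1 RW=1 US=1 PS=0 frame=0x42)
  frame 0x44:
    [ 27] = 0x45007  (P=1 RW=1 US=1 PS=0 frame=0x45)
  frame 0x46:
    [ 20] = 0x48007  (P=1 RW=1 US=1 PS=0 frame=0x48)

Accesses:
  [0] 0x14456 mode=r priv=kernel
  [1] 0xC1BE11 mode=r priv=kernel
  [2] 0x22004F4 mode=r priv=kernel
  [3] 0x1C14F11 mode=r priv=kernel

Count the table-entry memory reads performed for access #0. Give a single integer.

Per-access translation:
#0 VA=0x14456 (r,kernel):
  lvl0: tbl 0x3A, slot 0 ⇒ 0x3E007 (P1/RW1/US1/PS0)
  lvl1: tbl 0x3E, slot 20 ⇒ 0x42007 (P1/RW1/US1/PS0)
  ✓ 0x42456  — 2 lookups
#1 VA=0xC1BE11 (r,kernel):
  lvl0: tbl 0x3A, slot 6 ⇒ 0x44007 (P1/RW1/US1/PS0)
  lvl1: tbl 0x44, slot 27 ⇒ 0x45007 (P1/RW1/US1/PS0)
  ✓ 0x45E11  — 2 lookups
#2 VA=0x22004F4 (r,kernel):
  lvl0: tbl 0x3A, slot 17 ⇒ 0x75006 (P0/RW1/US1/PS0)
  ⇒ fault: PAGE_NOT_PRESENT  — 1 lookups
#3 VA=0x1C14F11 (r,kernel):
  lvl0: tbl 0x3A, slot 14 ⇒ 0x46007 (P1/RW1/US1/PS0)
  lvl1: tbl 0x46, slot 20 ⇒ 0x48007 (P1/RW1/US1/PS0)
  ✓ 0x48F11  — 2 lookups

Entries read for #0: 2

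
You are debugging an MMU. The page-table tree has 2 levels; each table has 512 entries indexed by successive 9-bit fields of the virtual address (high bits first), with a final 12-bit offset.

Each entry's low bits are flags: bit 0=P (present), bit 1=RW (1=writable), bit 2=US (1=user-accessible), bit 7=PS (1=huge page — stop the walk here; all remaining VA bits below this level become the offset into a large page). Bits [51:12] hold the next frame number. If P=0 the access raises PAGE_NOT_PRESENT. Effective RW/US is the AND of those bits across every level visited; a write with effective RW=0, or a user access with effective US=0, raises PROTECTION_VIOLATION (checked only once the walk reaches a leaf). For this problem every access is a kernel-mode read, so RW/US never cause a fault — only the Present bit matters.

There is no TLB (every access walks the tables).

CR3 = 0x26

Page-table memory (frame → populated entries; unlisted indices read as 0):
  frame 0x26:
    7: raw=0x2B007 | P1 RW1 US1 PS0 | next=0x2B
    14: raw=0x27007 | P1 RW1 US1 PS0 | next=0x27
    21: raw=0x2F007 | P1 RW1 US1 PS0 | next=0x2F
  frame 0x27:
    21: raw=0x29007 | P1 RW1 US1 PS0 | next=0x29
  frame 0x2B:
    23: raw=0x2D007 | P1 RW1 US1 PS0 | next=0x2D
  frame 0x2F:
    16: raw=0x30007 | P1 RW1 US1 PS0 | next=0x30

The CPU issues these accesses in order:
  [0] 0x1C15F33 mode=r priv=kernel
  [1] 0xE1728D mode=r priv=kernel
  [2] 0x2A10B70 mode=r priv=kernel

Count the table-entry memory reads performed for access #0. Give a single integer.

Per-access translation:
#0 VA=0x1C15F33 (r,kernel):
  [0] read 0x26 idx=14: raw=0x27007 flags P=1 W=1 U=1 S=0
  [1] read 0x27 idx=21: raw=0x29007 flags P=1 W=1 U=1 S=0
  → PA=0x29F33  (2 entries read)
#1 VA=0xE1728D (r,kernel):
  [0] read 0x26 idx=7: raw=0x2B007 flags P=1 W=1 U=1 S=0
  [1] read 0x2B idx=23: raw=0x2D007 flags P=1 W=1 U=1 S=0
  → PA=0x2D28D  (2 entries read)
#2 VA=0x2A10B70 (r,kernel):
  [0] read 0x26 idx=21: raw=0x2F007 flags P=1 W=1 U=1 S=0
  [1] read 0x2F idx=16: raw=0x30007 flags P=1 W=1 U=1 S=0
  → PA=0x30B70  (2 entries read)

Entries read for #0: 2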